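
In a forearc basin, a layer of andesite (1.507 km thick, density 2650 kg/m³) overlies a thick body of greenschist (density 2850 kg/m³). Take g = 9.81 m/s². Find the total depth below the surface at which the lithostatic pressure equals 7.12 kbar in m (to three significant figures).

25600 m

Pressure at base of upper layers: 2650×9.81×1507 = 3.918×10^7 Pa = 0.3918 kbar
Remaining pressure to be supplied by greenschist: 7.120×10^8 − 3.918×10^7 = 6.728×10^8 Pa
Additional depth in greenschist = 6.728×10^8 Pa / (2850 kg/m³ × 9.81 m/s²) = 24065 m
Total depth = 1507 m + 24065 m = 25572 m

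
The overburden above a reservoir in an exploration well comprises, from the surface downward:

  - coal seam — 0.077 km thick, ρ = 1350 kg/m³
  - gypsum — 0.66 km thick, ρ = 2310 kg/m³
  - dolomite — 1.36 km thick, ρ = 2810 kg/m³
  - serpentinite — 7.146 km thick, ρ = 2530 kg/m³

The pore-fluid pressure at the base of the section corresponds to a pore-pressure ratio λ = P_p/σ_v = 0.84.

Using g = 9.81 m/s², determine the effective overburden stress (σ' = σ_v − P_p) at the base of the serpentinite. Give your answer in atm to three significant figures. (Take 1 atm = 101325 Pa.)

364 atm

Overburden (lithostatic) stress σ_v:
coal seam: 1350 kg/m³ × 9.81 m/s² × 77 m = 1.020×10^6 Pa = 1.020 MPa
gypsum: 2310 kg/m³ × 9.81 m/s² × 660 m = 1.496×10^7 Pa = 14.96 MPa
dolomite: 2810 kg/m³ × 9.81 m/s² × 1360 m = 3.749×10^7 Pa = 37.49 MPa
serpentinite: 2530 kg/m³ × 9.81 m/s² × 7146 m = 1.774×10^8 Pa = 177.4 MPa
Total = 1.020 + 14.96 + 37.49 + 177.4 = 230.82 MPa
Pore pressure P_p = λ·σ_v = 0.84 × 230.8 MPa = 193.9 MPa
Effective stress σ' = σ_v − P_p = 230.8 − 193.9 = 36.932 MPa = 364.49 atm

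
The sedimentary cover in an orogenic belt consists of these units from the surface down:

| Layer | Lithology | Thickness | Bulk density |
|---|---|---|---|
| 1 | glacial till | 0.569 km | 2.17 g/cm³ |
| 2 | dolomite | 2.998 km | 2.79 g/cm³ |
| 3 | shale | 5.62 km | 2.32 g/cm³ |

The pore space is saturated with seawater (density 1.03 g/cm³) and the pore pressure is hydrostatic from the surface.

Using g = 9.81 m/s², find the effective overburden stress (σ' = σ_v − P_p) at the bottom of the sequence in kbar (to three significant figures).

1.29 kbar

Overburden (lithostatic) stress σ_v:
glacial till: 2170 kg/m³ × 9.81 m/s² × 569 m = 1.211×10^7 Pa = 12.11 MPa
dolomite: 2790 kg/m³ × 9.81 m/s² × 2998 m = 8.205×10^7 Pa = 82.05 MPa
shale: 2320 kg/m³ × 9.81 m/s² × 5620 m = 1.279×10^8 Pa = 127.9 MPa
Total = 12.11 + 82.05 + 127.9 = 222.07 MPa
Pore pressure P_p = 1030 kg/m³ × 9.81 m/s² × 9187 m = 9.283×10^7 Pa = 92.83 MPa
Effective stress σ' = σ_v − P_p = 222.1 − 92.83 = 129.25 MPa = 1.2925 kbar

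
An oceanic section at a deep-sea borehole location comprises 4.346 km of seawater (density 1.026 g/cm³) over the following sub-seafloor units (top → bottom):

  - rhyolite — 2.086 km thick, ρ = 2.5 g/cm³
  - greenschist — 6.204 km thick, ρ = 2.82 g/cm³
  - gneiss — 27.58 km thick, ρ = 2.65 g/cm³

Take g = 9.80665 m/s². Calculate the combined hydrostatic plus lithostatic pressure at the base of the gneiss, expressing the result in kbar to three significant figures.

9.83 kbar

seawater: 1026 kg/m³ × 9.80665 m/s² × 4346 m = 4.373×10^7 Pa = 0.4373 kbar
rhyolite: 2500 kg/m³ × 9.80665 m/s² × 2086 m = 5.114×10^7 Pa = 0.5114 kbar
greenschist: 2820 kg/m³ × 9.80665 m/s² × 6204 m = 1.716×10^8 Pa = 1.716 kbar
gneiss: 2650 kg/m³ × 9.80665 m/s² × 27580 m = 7.167×10^8 Pa = 7.167 kbar
Total = 0.4373 + 0.5114 + 1.716 + 7.167 = 9.8318 kbar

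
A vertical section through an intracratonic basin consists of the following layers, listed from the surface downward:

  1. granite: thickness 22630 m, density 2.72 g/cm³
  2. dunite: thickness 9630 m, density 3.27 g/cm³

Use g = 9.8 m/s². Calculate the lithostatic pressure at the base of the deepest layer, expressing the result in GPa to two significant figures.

0.91 GPa

granite: 2720 kg/m³ × 9.8 m/s² × 22630 m = 6.032×10^8 Pa = 0.6032 GPa
dunite: 3270 kg/m³ × 9.8 m/s² × 9630 m = 3.086×10^8 Pa = 0.3086 GPa
Total = 0.6032 + 0.3086 = 0.91183 GPa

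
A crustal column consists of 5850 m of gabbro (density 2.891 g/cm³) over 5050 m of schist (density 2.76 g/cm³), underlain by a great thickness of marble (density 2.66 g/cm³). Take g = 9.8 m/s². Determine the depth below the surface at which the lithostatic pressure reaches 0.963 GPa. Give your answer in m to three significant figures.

Pressure at base of upper layers: 2891×9.8×5850 + 2760×9.8×5050 = 3.023×10^8 Pa = 0.3023 GPa
Remaining pressure to be supplied by marble: 9.630×10^8 − 3.023×10^8 = 6.607×10^8 Pa
Additional depth in marble = 6.607×10^8 Pa / (2660 kg/m³ × 9.8 m/s²) = 25344 m
Total depth = 10900 m + 25344 m = 36244 m

36200 m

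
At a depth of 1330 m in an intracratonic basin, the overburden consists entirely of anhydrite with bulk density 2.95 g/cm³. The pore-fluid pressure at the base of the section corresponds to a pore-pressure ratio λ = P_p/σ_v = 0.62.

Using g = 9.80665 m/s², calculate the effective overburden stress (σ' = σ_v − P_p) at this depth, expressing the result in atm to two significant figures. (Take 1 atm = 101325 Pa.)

140 atm

Overburden (lithostatic) stress σ_v:
anhydrite: 2950 kg/m³ × 9.80665 m/s² × 1330 m = 3.848×10^7 Pa = 38.48 MPa
Pore pressure P_p = λ·σ_v = 0.62 × 38.48 MPa = 23.86 MPa
Effective stress σ' = σ_v − P_p = 38.48 − 23.86 = 14.621 MPa = 144.30 atm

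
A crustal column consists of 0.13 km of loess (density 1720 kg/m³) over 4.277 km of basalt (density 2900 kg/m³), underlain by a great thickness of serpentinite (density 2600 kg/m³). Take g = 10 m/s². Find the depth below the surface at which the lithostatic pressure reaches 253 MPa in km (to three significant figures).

Pressure at base of upper layers: 1720×10×130 + 2900×10×4277 = 1.263×10^8 Pa = 126.3 MPa
Remaining pressure to be supplied by serpentinite: 2.530×10^8 − 1.263×10^8 = 1.267×10^8 Pa
Additional depth in serpentinite = 1.267×10^8 Pa / (2600 kg/m³ × 10 m/s²) = 4874.3 m
Total depth = 4407 m + 4874.3 m = 9281.3 m
= 9.2813 km

9.28 km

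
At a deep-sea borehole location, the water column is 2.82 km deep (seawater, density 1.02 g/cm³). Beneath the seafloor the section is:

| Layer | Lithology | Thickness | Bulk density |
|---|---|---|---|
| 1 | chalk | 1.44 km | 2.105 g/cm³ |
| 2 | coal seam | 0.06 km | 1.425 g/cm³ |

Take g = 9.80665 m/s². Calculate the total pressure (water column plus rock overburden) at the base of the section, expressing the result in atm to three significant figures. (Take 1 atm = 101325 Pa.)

580 atm

seawater: 1020 kg/m³ × 9.80665 m/s² × 2820 m = 2.821×10^7 Pa = 278.4 atm
chalk: 2105 kg/m³ × 9.80665 m/s² × 1440 m = 2.973×10^7 Pa = 293.4 atm
coal seam: 1425 kg/m³ × 9.80665 m/s² × 60 m = 8.385×10^5 Pa = 8.275 atm
Total = 278.4 + 293.4 + 8.275 = 580.04 atm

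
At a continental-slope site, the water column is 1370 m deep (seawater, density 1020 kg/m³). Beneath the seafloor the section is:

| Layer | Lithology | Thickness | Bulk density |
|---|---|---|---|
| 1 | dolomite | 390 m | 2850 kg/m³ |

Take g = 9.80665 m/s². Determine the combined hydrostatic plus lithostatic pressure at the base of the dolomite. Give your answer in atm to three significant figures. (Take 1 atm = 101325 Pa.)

seawater: 1020 kg/m³ × 9.80665 m/s² × 1370 m = 1.370×10^7 Pa = 135.2 atm
dolomite: 2850 kg/m³ × 9.80665 m/s² × 390 m = 1.090×10^7 Pa = 107.6 atm
Total = 135.2 + 107.6 = 242.82 atm

243 atm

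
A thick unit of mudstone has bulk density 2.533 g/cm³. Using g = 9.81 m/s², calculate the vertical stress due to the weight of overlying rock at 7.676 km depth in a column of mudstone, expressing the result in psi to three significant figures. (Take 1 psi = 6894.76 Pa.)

27700 psi

mudstone: 2533 kg/m³ × 9.81 m/s² × 7676 m = 1.907×10^8 Pa = 27664 psi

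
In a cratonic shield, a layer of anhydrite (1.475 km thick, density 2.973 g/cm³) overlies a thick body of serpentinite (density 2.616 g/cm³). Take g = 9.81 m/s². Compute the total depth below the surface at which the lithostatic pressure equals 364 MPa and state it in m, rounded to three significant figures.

14000 m

Pressure at base of upper layers: 2973×9.81×1475 = 4.302×10^7 Pa = 43.02 MPa
Remaining pressure to be supplied by serpentinite: 3.640×10^8 − 4.302×10^7 = 3.210×10^8 Pa
Additional depth in serpentinite = 3.210×10^8 Pa / (2616 kg/m³ × 9.81 m/s²) = 12508 m
Total depth = 1475 m + 12508 m = 13983 m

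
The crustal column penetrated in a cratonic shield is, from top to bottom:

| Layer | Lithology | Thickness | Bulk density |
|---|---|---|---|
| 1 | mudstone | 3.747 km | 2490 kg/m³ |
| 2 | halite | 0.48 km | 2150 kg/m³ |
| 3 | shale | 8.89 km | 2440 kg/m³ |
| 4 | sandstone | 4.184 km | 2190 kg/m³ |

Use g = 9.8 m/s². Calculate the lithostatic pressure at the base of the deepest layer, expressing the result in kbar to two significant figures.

mudstone: 2490 kg/m³ × 9.8 m/s² × 3747 m = 9.143×10^7 Pa = 0.9143 kbar
halite: 2150 kg/m³ × 9.8 m/s² × 480 m = 1.011×10^7 Pa = 0.1011 kbar
shale: 2440 kg/m³ × 9.8 m/s² × 8890 m = 2.126×10^8 Pa = 2.126 kbar
sandstone: 2190 kg/m³ × 9.8 m/s² × 4184 m = 8.980×10^7 Pa = 0.8980 kbar
Total = 0.9143 + 0.1011 + 2.126 + 0.8980 = 4.0392 kbar

4.0 kbar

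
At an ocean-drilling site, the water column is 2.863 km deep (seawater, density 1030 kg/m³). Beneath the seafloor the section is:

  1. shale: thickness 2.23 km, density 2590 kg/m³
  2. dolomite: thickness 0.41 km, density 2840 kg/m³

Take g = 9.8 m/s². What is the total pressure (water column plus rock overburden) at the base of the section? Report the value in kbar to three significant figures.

seawater: 1030 kg/m³ × 9.8 m/s² × 2863 m = 2.890×10^7 Pa = 0.2890 kbar
shale: 2590 kg/m³ × 9.8 m/s² × 2230 m = 5.660×10^7 Pa = 0.5660 kbar
dolomite: 2840 kg/m³ × 9.8 m/s² × 410 m = 1.141×10^7 Pa = 0.1141 kbar
Total = 0.2890 + 0.5660 + 0.1141 = 0.96912 kbar

0.969 kbar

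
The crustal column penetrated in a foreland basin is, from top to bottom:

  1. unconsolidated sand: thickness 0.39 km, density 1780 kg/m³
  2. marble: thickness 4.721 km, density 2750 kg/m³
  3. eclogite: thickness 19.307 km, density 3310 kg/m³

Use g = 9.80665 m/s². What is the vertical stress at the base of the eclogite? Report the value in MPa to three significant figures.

761 MPa

unconsolidated sand: 1780 kg/m³ × 9.80665 m/s² × 390 m = 6.808×10^6 Pa = 6.808 MPa
marble: 2750 kg/m³ × 9.80665 m/s² × 4721 m = 1.273×10^8 Pa = 127.3 MPa
eclogite: 3310 kg/m³ × 9.80665 m/s² × 19307 m = 6.267×10^8 Pa = 626.7 MPa
Total = 6.808 + 127.3 + 626.7 = 760.83 MPa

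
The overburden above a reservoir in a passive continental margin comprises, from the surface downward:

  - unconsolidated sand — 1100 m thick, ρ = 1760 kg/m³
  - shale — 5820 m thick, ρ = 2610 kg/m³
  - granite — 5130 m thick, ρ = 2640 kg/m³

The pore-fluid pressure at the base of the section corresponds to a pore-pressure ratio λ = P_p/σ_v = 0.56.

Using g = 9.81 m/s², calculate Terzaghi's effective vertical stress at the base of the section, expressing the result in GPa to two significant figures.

0.13 GPa

Overburden (lithostatic) stress σ_v:
unconsolidated sand: 1760 kg/m³ × 9.81 m/s² × 1100 m = 1.899×10^7 Pa = 18.99 MPa
shale: 2610 kg/m³ × 9.81 m/s² × 5820 m = 1.490×10^8 Pa = 149.0 MPa
granite: 2640 kg/m³ × 9.81 m/s² × 5130 m = 1.329×10^8 Pa = 132.9 MPa
Total = 18.99 + 149.0 + 132.9 = 300.87 MPa
Pore pressure P_p = λ·σ_v = 0.56 × 300.9 MPa = 168.5 MPa
Effective stress σ' = σ_v − P_p = 300.9 − 168.5 = 132.38 MPa = 0.13238 GPa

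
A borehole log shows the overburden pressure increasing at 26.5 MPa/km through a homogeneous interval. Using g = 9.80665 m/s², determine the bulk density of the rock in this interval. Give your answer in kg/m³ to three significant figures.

2700 kg/m³

ρ = (dP/dz)/g = 26.5 MPa/km / 9.80665 m/s² = 26500 Pa/m / 9.80665 m/s² = 2702.2 kg/m³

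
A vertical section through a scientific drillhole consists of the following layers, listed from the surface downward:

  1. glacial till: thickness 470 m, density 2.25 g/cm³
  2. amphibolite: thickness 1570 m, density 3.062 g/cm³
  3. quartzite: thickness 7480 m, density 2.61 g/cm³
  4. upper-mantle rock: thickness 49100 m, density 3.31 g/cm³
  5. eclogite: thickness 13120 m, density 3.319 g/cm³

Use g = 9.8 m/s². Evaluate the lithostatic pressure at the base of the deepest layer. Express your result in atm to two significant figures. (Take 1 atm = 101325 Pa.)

22000 atm

glacial till: 2250 kg/m³ × 9.8 m/s² × 470 m = 1.036×10^7 Pa = 102.3 atm
amphibolite: 3062 kg/m³ × 9.8 m/s² × 1570 m = 4.711×10^7 Pa = 465.0 atm
quartzite: 2610 kg/m³ × 9.8 m/s² × 7480 m = 1.913×10^8 Pa = 1888 atm
upper-mantle rock: 3310 kg/m³ × 9.8 m/s² × 49100 m = 1.593×10^9 Pa = 15719 atm
eclogite: 3319 kg/m³ × 9.8 m/s² × 13120 m = 4.267×10^8 Pa = 4212 atm
Total = 102.3 + 465.0 + 1888 + 15719 + 4212 = 22386 atm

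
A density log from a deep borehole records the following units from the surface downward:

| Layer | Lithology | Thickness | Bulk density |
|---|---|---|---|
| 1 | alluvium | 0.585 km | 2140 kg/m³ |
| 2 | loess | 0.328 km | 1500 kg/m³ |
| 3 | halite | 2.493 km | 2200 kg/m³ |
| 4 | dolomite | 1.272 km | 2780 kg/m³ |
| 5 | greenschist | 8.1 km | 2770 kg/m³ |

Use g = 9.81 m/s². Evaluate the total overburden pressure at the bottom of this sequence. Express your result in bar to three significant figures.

3260 bar

alluvium: 2140 kg/m³ × 9.81 m/s² × 585 m = 1.228×10^7 Pa = 122.8 bar
loess: 1500 kg/m³ × 9.81 m/s² × 328 m = 4.827×10^6 Pa = 48.27 bar
halite: 2200 kg/m³ × 9.81 m/s² × 2493 m = 5.380×10^7 Pa = 538.0 bar
dolomite: 2780 kg/m³ × 9.81 m/s² × 1272 m = 3.469×10^7 Pa = 346.9 bar
greenschist: 2770 kg/m³ × 9.81 m/s² × 8100 m = 2.201×10^8 Pa = 2201 bar
Total = 122.8 + 48.27 + 538.0 + 346.9 + 2201 = 3257.1 bar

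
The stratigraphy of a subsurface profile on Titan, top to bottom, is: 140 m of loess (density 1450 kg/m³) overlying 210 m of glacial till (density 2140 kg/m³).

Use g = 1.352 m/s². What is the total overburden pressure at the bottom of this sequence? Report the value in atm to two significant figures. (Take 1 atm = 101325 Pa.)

8.7 atm

loess: 1450 kg/m³ × 1.352 m/s² × 140 m = 2.745×10^5 Pa = 2.709 atm
glacial till: 2140 kg/m³ × 1.352 m/s² × 210 m = 6.076×10^5 Pa = 5.996 atm
Total = 2.709 + 5.996 = 8.7051 atm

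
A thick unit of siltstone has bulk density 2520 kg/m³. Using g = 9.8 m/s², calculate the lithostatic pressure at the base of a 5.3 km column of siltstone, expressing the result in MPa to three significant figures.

siltstone: 2520 kg/m³ × 9.8 m/s² × 5300 m = 1.309×10^8 Pa = 130.9 MPa

131 MPa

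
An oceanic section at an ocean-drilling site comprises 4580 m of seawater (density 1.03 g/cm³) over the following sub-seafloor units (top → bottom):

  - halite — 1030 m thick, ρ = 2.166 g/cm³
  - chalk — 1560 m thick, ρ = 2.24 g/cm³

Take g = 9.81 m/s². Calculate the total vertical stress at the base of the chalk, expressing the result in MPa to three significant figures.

seawater: 1030 kg/m³ × 9.81 m/s² × 4580 m = 4.628×10^7 Pa = 46.28 MPa
halite: 2166 kg/m³ × 9.81 m/s² × 1030 m = 2.189×10^7 Pa = 21.89 MPa
chalk: 2240 kg/m³ × 9.81 m/s² × 1560 m = 3.428×10^7 Pa = 34.28 MPa
Total = 46.28 + 21.89 + 34.28 = 102.44 MPa

102 MPa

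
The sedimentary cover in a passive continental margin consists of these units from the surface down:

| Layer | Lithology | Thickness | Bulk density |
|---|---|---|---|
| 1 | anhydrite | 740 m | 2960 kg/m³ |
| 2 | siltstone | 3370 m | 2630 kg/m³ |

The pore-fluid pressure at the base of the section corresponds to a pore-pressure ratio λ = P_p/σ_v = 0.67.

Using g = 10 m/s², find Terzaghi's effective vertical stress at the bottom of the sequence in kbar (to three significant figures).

0.365 kbar

Overburden (lithostatic) stress σ_v:
anhydrite: 2960 kg/m³ × 10 m/s² × 740 m = 2.190×10^7 Pa = 21.90 MPa
siltstone: 2630 kg/m³ × 10 m/s² × 3370 m = 8.863×10^7 Pa = 88.63 MPa
Total = 21.90 + 88.63 = 110.53 MPa
Pore pressure P_p = λ·σ_v = 0.67 × 110.5 MPa = 74.06 MPa
Effective stress σ' = σ_v − P_p = 110.5 − 74.06 = 36.477 MPa = 0.36477 kbar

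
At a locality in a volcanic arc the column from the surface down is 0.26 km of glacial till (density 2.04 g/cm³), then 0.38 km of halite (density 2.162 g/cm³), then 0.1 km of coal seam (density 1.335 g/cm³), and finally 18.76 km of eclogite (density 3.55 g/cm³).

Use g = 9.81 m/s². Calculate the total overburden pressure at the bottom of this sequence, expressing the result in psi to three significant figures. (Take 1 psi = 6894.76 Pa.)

96900 psi

glacial till: 2040 kg/m³ × 9.81 m/s² × 260 m = 5.203×10^6 Pa = 754.7 psi
halite: 2162 kg/m³ × 9.81 m/s² × 380 m = 8.060×10^6 Pa = 1169 psi
coal seam: 1335 kg/m³ × 9.81 m/s² × 100 m = 1.310×10^6 Pa = 189.9 psi
eclogite: 3550 kg/m³ × 9.81 m/s² × 18760 m = 6.533×10^8 Pa = 94757 psi
Total = 754.7 + 1169 + 189.9 + 94757 = 96871 psi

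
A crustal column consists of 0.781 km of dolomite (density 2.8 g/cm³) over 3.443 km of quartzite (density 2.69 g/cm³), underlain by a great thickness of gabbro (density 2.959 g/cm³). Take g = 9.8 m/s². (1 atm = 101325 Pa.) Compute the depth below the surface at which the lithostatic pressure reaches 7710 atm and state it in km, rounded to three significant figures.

27.3 km

Pressure at base of upper layers: 2800×9.8×781 + 2690×9.8×3443 = 1.122×10^8 Pa = 1107 atm
Remaining pressure to be supplied by gabbro: 7.812×10^8 − 1.122×10^8 = 6.690×10^8 Pa
Additional depth in gabbro = 6.690×10^8 Pa / (2959 kg/m³ × 9.8 m/s²) = 23071 m
Total depth = 4224 m + 23071 m = 27295 m
= 27.295 km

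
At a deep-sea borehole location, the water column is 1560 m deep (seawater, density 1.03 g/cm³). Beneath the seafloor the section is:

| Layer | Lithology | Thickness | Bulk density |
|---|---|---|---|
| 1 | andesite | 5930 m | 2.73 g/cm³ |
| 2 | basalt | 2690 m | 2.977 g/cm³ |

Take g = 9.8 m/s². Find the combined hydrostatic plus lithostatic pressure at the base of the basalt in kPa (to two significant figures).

seawater: 1030 kg/m³ × 9.8 m/s² × 1560 m = 1.575×10^7 Pa = 15747 kPa
andesite: 2730 kg/m³ × 9.8 m/s² × 5930 m = 1.587×10^8 Pa = 1.587×10^5 kPa
basalt: 2977 kg/m³ × 9.8 m/s² × 2690 m = 7.848×10^7 Pa = 78480 kPa
Total = 15747 + 1.587×10^5 + 78480 = 2.5288×10^5 kPa

250000 kPa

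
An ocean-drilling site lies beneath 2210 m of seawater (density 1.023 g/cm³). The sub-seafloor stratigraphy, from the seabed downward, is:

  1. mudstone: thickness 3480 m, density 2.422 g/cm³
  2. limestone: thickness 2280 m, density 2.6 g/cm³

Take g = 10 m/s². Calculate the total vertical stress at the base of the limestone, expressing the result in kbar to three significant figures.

seawater: 1023 kg/m³ × 10 m/s² × 2210 m = 2.261×10^7 Pa = 0.2261 kbar
mudstone: 2422 kg/m³ × 10 m/s² × 3480 m = 8.429×10^7 Pa = 0.8429 kbar
limestone: 2600 kg/m³ × 10 m/s² × 2280 m = 5.928×10^7 Pa = 0.5928 kbar
Total = 0.2261 + 0.8429 + 0.5928 = 1.6617 kbar

1.66 kbar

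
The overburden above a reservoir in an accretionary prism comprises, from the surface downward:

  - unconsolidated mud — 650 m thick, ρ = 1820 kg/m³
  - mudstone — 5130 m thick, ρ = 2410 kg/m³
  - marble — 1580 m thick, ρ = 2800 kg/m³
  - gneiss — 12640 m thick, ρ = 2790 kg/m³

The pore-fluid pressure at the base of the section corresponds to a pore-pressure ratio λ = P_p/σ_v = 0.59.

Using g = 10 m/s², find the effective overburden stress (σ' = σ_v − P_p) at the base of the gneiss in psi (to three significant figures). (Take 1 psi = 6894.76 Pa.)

Overburden (lithostatic) stress σ_v:
unconsolidated mud: 1820 kg/m³ × 10 m/s² × 650 m = 1.183×10^7 Pa = 11.83 MPa
mudstone: 2410 kg/m³ × 10 m/s² × 5130 m = 1.236×10^8 Pa = 123.6 MPa
marble: 2800 kg/m³ × 10 m/s² × 1580 m = 4.424×10^7 Pa = 44.24 MPa
gneiss: 2790 kg/m³ × 10 m/s² × 12640 m = 3.527×10^8 Pa = 352.7 MPa
Total = 11.83 + 123.6 + 44.24 + 352.7 = 532.36 MPa
Pore pressure P_p = λ·σ_v = 0.59 × 532.4 MPa = 314.1 MPa
Effective stress σ' = σ_v − P_p = 532.4 − 314.1 = 218.27 MPa = 31657 psi

31700 psi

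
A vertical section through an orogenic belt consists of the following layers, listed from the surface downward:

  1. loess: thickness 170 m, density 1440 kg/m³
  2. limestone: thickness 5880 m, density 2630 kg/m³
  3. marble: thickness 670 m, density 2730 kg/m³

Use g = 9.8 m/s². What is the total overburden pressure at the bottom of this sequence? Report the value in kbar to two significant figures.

loess: 1440 kg/m³ × 9.8 m/s² × 170 m = 2.399×10^6 Pa = 0.02399 kbar
limestone: 2630 kg/m³ × 9.8 m/s² × 5880 m = 1.516×10^8 Pa = 1.516 kbar
marble: 2730 kg/m³ × 9.8 m/s² × 670 m = 1.793×10^7 Pa = 0.1793 kbar
Total = 0.02399 + 1.516 + 0.1793 = 1.7188 kbar

1.7 kbar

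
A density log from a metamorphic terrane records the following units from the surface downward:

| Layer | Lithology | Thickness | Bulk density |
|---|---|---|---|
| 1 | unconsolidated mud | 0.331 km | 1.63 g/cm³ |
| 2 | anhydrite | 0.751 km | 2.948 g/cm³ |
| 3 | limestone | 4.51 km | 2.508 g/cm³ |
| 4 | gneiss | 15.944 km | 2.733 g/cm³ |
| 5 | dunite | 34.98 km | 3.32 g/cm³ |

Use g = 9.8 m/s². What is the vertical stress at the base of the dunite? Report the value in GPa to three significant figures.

1.70 GPa

unconsolidated mud: 1630 kg/m³ × 9.8 m/s² × 331 m = 5.287×10^6 Pa = 5.287×10^-3 GPa
anhydrite: 2948 kg/m³ × 9.8 m/s² × 751 m = 2.170×10^7 Pa = 0.02170 GPa
limestone: 2508 kg/m³ × 9.8 m/s² × 4510 m = 1.108×10^8 Pa = 0.1108 GPa
gneiss: 2733 kg/m³ × 9.8 m/s² × 15944 m = 4.270×10^8 Pa = 0.4270 GPa
dunite: 3320 kg/m³ × 9.8 m/s² × 34980 m = 1.138×10^9 Pa = 1.138 GPa
Total = 5.287×10^-3 + 0.02170 + 0.1108 + 0.4270 + 1.138 = 1.7030 GPa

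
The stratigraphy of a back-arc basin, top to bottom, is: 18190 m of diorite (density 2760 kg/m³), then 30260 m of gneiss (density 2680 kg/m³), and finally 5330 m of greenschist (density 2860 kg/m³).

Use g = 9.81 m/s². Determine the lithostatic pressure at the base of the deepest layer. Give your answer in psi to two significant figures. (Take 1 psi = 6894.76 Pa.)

diorite: 2760 kg/m³ × 9.81 m/s² × 18190 m = 4.925×10^8 Pa = 71432 psi
gneiss: 2680 kg/m³ × 9.81 m/s² × 30260 m = 7.956×10^8 Pa = 1.154×10^5 psi
greenschist: 2860 kg/m³ × 9.81 m/s² × 5330 m = 1.495×10^8 Pa = 21689 psi
Total = 71432 + 1.154×10^5 + 21689 = 2.0851×10^5 psi

210000 psi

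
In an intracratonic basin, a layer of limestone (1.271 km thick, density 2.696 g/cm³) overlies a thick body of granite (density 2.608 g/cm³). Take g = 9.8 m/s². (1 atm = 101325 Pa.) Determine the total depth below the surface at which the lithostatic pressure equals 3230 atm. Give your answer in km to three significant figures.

12.8 km

Pressure at base of upper layers: 2696×9.8×1271 = 3.358×10^7 Pa = 331.4 atm
Remaining pressure to be supplied by granite: 3.273×10^8 − 3.358×10^7 = 2.937×10^8 Pa
Additional depth in granite = 2.937×10^8 Pa / (2608 kg/m³ × 9.8 m/s²) = 11491 m
Total depth = 1271 m + 11491 m = 12762 m
= 12.762 km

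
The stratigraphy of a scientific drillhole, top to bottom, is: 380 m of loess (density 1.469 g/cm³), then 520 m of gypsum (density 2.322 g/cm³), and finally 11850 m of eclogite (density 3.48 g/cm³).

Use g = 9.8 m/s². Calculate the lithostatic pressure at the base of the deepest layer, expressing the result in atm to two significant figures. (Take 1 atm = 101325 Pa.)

4200 atm

loess: 1469 kg/m³ × 9.8 m/s² × 380 m = 5.471×10^6 Pa = 53.99 atm
gypsum: 2322 kg/m³ × 9.8 m/s² × 520 m = 1.183×10^7 Pa = 116.8 atm
eclogite: 3480 kg/m³ × 9.8 m/s² × 11850 m = 4.041×10^8 Pa = 3988 atm
Total = 53.99 + 116.8 + 3988 = 4159.2 atm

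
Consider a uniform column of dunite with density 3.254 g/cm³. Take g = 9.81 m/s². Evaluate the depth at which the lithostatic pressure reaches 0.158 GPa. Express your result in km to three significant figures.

h = P/(ρg) = 0.158 GPa / (3254 kg/m³ × 9.81 m/s²) = 1.580×10^8 Pa / 31922 Pa/m = 4949.6 m
= 4.9496 km

4.95 km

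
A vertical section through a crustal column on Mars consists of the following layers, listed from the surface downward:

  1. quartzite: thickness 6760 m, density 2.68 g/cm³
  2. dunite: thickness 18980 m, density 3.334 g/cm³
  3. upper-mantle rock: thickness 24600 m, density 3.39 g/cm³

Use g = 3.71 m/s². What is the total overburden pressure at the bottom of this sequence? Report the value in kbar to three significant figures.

quartzite: 2680 kg/m³ × 3.71 m/s² × 6760 m = 6.721×10^7 Pa = 0.6721 kbar
dunite: 3334 kg/m³ × 3.71 m/s² × 18980 m = 2.348×10^8 Pa = 2.348 kbar
upper-mantle rock: 3390 kg/m³ × 3.71 m/s² × 24600 m = 3.094×10^8 Pa = 3.094 kbar
Total = 0.6721 + 2.348 + 3.094 = 6.1137 kbar

6.11 kbar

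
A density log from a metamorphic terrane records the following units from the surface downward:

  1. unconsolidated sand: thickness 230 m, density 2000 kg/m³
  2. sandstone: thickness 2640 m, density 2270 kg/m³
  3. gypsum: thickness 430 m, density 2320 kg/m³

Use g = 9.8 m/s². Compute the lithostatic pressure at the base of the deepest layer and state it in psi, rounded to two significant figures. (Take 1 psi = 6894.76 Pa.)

unconsolidated sand: 2000 kg/m³ × 9.8 m/s² × 230 m = 4.508×10^6 Pa = 653.8 psi
sandstone: 2270 kg/m³ × 9.8 m/s² × 2640 m = 5.873×10^7 Pa = 8518 psi
gypsum: 2320 kg/m³ × 9.8 m/s² × 430 m = 9.776×10^6 Pa = 1418 psi
Total = 653.8 + 8518 + 1418 = 10590 psi

11000 psi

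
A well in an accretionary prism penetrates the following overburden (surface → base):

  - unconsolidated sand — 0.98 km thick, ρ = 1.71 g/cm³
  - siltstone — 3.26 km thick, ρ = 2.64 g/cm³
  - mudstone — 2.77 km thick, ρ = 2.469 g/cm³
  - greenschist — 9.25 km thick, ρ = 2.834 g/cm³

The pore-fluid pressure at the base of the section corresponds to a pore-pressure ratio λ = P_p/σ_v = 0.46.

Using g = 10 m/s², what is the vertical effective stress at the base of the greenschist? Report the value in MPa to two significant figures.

230 MPa

Overburden (lithostatic) stress σ_v:
unconsolidated sand: 1710 kg/m³ × 10 m/s² × 980 m = 1.676×10^7 Pa = 16.76 MPa
siltstone: 2640 kg/m³ × 10 m/s² × 3260 m = 8.606×10^7 Pa = 86.06 MPa
mudstone: 2469 kg/m³ × 10 m/s² × 2770 m = 6.839×10^7 Pa = 68.39 MPa
greenschist: 2834 kg/m³ × 10 m/s² × 9250 m = 2.621×10^8 Pa = 262.1 MPa
Total = 16.76 + 86.06 + 68.39 + 262.1 = 433.36 MPa
Pore pressure P_p = λ·σ_v = 0.46 × 433.4 MPa = 199.3 MPa
Effective stress σ' = σ_v − P_p = 433.4 − 199.3 = 234.01 MPa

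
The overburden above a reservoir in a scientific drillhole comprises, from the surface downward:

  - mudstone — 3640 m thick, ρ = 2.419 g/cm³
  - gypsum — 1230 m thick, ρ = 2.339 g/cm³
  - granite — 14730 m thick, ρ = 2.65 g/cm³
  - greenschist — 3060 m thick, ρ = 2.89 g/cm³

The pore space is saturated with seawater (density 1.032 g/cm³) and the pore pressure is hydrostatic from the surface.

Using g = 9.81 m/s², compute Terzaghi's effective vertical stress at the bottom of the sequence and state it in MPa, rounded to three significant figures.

355 MPa

Overburden (lithostatic) stress σ_v:
mudstone: 2419 kg/m³ × 9.81 m/s² × 3640 m = 8.638×10^7 Pa = 86.38 MPa
gypsum: 2339 kg/m³ × 9.81 m/s² × 1230 m = 2.822×10^7 Pa = 28.22 MPa
granite: 2650 kg/m³ × 9.81 m/s² × 14730 m = 3.829×10^8 Pa = 382.9 MPa
greenschist: 2890 kg/m³ × 9.81 m/s² × 3060 m = 8.675×10^7 Pa = 86.75 MPa
Total = 86.38 + 28.22 + 382.9 + 86.75 = 584.28 MPa
Pore pressure P_p = 1032 kg/m³ × 9.81 m/s² × 22660 m = 2.294×10^8 Pa = 229.4 MPa
Effective stress σ' = σ_v − P_p = 584.3 − 229.4 = 354.88 MPa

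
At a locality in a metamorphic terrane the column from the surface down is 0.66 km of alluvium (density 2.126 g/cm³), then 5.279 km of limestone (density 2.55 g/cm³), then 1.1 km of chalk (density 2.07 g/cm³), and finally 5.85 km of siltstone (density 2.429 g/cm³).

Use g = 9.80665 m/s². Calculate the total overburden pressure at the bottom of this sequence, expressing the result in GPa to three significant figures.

alluvium: 2126 kg/m³ × 9.80665 m/s² × 660 m = 1.376×10^7 Pa = 0.01376 GPa
limestone: 2550 kg/m³ × 9.80665 m/s² × 5279 m = 1.320×10^8 Pa = 0.1320 GPa
chalk: 2070 kg/m³ × 9.80665 m/s² × 1100 m = 2.233×10^7 Pa = 0.02233 GPa
siltstone: 2429 kg/m³ × 9.80665 m/s² × 5850 m = 1.393×10^8 Pa = 0.1393 GPa
Total = 0.01376 + 0.1320 + 0.02233 + 0.1393 = 0.30745 GPa

0.307 GPa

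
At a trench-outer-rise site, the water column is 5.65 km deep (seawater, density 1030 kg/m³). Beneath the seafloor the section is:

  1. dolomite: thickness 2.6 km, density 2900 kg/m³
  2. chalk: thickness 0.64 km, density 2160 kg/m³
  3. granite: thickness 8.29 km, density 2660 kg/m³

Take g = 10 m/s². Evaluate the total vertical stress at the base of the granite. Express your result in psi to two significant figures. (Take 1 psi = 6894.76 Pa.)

53000 psi

seawater: 1030 kg/m³ × 10 m/s² × 5650 m = 5.819×10^7 Pa = 8440 psi
dolomite: 2900 kg/m³ × 10 m/s² × 2600 m = 7.540×10^7 Pa = 10936 psi
chalk: 2160 kg/m³ × 10 m/s² × 640 m = 1.382×10^7 Pa = 2005 psi
granite: 2660 kg/m³ × 10 m/s² × 8290 m = 2.205×10^8 Pa = 31983 psi
Total = 8440 + 10936 + 2005 + 31983 = 53364 psi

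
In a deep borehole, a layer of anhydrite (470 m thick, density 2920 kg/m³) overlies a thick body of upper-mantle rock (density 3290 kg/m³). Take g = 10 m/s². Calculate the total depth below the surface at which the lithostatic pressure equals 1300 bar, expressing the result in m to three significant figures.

Pressure at base of upper layers: 2920×10×470 = 1.372×10^7 Pa = 137.2 bar
Remaining pressure to be supplied by upper-mantle rock: 1.300×10^8 − 1.372×10^7 = 1.163×10^8 Pa
Additional depth in upper-mantle rock = 1.163×10^8 Pa / (3290 kg/m³ × 10 m/s²) = 3534.2 m
Total depth = 470 m + 3534.2 m = 4004.2 m

4000 m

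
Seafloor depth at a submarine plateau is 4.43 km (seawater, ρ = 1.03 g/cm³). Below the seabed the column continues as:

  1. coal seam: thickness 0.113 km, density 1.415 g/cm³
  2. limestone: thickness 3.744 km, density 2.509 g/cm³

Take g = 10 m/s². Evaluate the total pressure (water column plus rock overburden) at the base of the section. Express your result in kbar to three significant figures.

seawater: 1030 kg/m³ × 10 m/s² × 4430 m = 4.563×10^7 Pa = 0.4563 kbar
coal seam: 1415 kg/m³ × 10 m/s² × 113 m = 1.599×10^6 Pa = 0.01599 kbar
limestone: 2509 kg/m³ × 10 m/s² × 3744 m = 9.394×10^7 Pa = 0.9394 kbar
Total = 0.4563 + 0.01599 + 0.9394 = 1.4116 kbar

1.41 kbar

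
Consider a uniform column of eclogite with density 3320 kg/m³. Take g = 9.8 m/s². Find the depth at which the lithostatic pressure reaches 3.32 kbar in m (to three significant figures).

h = P/(ρg) = 3.32 kbar / (3320 kg/m³ × 9.8 m/s²) = 3.320×10^8 Pa / 32536 Pa/m = 10204 m

10200 m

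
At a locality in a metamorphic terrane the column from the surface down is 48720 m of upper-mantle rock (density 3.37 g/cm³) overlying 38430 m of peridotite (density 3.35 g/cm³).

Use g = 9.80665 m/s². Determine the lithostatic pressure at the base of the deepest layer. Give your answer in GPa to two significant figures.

upper-mantle rock: 3370 kg/m³ × 9.80665 m/s² × 48720 m = 1.610×10^9 Pa = 1.610 GPa
peridotite: 3350 kg/m³ × 9.80665 m/s² × 38430 m = 1.263×10^9 Pa = 1.263 GPa
Total = 1.610 + 1.263 = 2.8726 GPa

2.9 GPa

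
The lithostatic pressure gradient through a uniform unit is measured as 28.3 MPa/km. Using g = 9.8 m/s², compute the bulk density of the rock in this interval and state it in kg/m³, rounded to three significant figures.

ρ = (dP/dz)/g = 28.3 MPa/km / 9.8 m/s² = 28300 Pa/m / 9.8 m/s² = 2887.8 kg/m³

2890 kg/m³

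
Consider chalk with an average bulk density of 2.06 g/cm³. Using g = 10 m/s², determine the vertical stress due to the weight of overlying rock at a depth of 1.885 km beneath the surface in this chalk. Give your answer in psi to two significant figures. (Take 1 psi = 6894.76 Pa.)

5600 psi

chalk: 2060 kg/m³ × 10 m/s² × 1885 m = 3.883×10^7 Pa = 5632 psi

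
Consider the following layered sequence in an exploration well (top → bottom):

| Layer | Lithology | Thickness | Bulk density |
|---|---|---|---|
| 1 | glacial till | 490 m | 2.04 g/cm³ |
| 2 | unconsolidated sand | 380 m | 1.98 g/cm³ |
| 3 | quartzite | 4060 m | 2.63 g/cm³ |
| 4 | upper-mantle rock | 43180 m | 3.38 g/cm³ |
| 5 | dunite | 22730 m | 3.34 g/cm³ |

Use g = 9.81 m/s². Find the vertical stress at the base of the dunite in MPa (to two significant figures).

glacial till: 2040 kg/m³ × 9.81 m/s² × 490 m = 9.806×10^6 Pa = 9.806 MPa
unconsolidated sand: 1980 kg/m³ × 9.81 m/s² × 380 m = 7.381×10^6 Pa = 7.381 MPa
quartzite: 2630 kg/m³ × 9.81 m/s² × 4060 m = 1.047×10^8 Pa = 104.7 MPa
upper-mantle rock: 3380 kg/m³ × 9.81 m/s² × 43180 m = 1.432×10^9 Pa = 1432 MPa
dunite: 3340 kg/m³ × 9.81 m/s² × 22730 m = 7.448×10^8 Pa = 744.8 MPa
Total = 9.806 + 7.381 + 104.7 + 1432 + 744.8 = 2298.4 MPa

2300 MPa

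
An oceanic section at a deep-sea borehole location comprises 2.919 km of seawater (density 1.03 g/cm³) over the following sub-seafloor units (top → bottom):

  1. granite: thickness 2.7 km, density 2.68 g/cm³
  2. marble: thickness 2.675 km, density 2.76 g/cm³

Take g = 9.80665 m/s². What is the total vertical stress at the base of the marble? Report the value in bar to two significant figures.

seawater: 1030 kg/m³ × 9.80665 m/s² × 2919 m = 2.948×10^7 Pa = 294.8 bar
granite: 2680 kg/m³ × 9.80665 m/s² × 2700 m = 7.096×10^7 Pa = 709.6 bar
marble: 2760 kg/m³ × 9.80665 m/s² × 2675 m = 7.240×10^7 Pa = 724.0 bar
Total = 294.8 + 709.6 + 724.0 = 1728.5 bar

1700 bar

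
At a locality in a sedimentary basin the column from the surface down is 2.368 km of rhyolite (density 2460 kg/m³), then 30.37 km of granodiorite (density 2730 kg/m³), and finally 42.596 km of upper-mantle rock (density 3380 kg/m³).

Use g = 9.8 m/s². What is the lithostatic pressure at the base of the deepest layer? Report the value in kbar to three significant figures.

22.8 kbar

rhyolite: 2460 kg/m³ × 9.8 m/s² × 2368 m = 5.709×10^7 Pa = 0.5709 kbar
granodiorite: 2730 kg/m³ × 9.8 m/s² × 30370 m = 8.125×10^8 Pa = 8.125 kbar
upper-mantle rock: 3380 kg/m³ × 9.8 m/s² × 42596 m = 1.411×10^9 Pa = 14.11 kbar
Total = 0.5709 + 8.125 + 14.11 = 22.806 kbar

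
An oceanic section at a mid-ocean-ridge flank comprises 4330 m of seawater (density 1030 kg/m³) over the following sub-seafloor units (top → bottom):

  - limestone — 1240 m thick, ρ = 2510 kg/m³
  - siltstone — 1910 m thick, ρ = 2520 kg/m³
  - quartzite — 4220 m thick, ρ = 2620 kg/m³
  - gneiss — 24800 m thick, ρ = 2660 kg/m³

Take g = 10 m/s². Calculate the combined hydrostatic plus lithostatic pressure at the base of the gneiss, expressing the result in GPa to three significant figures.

seawater: 1030 kg/m³ × 10 m/s² × 4330 m = 4.460×10^7 Pa = 0.04460 GPa
limestone: 2510 kg/m³ × 10 m/s² × 1240 m = 3.112×10^7 Pa = 0.03112 GPa
siltstone: 2520 kg/m³ × 10 m/s² × 1910 m = 4.813×10^7 Pa = 0.04813 GPa
quartzite: 2620 kg/m³ × 10 m/s² × 4220 m = 1.106×10^8 Pa = 0.1106 GPa
gneiss: 2660 kg/m³ × 10 m/s² × 24800 m = 6.597×10^8 Pa = 0.6597 GPa
Total = 0.04460 + 0.03112 + 0.04813 + 0.1106 + 0.6597 = 0.89410 GPa

0.894 GPa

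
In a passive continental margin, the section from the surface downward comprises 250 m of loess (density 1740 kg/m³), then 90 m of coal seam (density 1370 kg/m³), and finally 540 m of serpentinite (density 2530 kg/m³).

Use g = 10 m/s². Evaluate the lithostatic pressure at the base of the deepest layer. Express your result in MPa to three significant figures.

loess: 1740 kg/m³ × 10 m/s² × 250 m = 4.350×10^6 Pa = 4.350 MPa
coal seam: 1370 kg/m³ × 10 m/s² × 90 m = 1.233×10^6 Pa = 1.233 MPa
serpentinite: 2530 kg/m³ × 10 m/s² × 540 m = 1.366×10^7 Pa = 13.66 MPa
Total = 4.350 + 1.233 + 13.66 = 19.245 MPa

19.2 MPa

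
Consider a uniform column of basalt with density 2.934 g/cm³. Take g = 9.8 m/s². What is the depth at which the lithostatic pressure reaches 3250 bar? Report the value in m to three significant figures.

11300 m

h = P/(ρg) = 3250 bar / (2934 kg/m³ × 9.8 m/s²) = 3.250×10^8 Pa / 28753 Pa/m = 11303 m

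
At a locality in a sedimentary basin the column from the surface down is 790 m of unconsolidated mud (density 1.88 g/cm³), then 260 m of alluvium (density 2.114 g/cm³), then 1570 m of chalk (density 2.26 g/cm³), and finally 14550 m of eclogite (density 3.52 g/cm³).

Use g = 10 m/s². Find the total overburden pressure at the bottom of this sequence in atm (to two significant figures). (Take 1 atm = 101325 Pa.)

5600 atm

unconsolidated mud: 1880 kg/m³ × 10 m/s² × 790 m = 1.485×10^7 Pa = 146.6 atm
alluvium: 2114 kg/m³ × 10 m/s² × 260 m = 5.496×10^6 Pa = 54.25 atm
chalk: 2260 kg/m³ × 10 m/s² × 1570 m = 3.548×10^7 Pa = 350.2 atm
eclogite: 3520 kg/m³ × 10 m/s² × 14550 m = 5.122×10^8 Pa = 5055 atm
Total = 146.6 + 54.25 + 350.2 + 5055 = 5605.6 atm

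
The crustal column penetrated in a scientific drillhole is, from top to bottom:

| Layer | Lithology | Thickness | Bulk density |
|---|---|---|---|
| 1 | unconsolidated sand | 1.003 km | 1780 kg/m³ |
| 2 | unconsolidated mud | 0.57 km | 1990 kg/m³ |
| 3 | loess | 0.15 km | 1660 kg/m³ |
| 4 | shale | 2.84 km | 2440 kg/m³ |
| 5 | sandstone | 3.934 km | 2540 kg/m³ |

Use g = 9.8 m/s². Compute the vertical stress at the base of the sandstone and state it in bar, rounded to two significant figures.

2000 bar

unconsolidated sand: 1780 kg/m³ × 9.8 m/s² × 1003 m = 1.750×10^7 Pa = 175.0 bar
unconsolidated mud: 1990 kg/m³ × 9.8 m/s² × 570 m = 1.112×10^7 Pa = 111.2 bar
loess: 1660 kg/m³ × 9.8 m/s² × 150 m = 2.440×10^6 Pa = 24.40 bar
shale: 2440 kg/m³ × 9.8 m/s² × 2840 m = 6.791×10^7 Pa = 679.1 bar
sandstone: 2540 kg/m³ × 9.8 m/s² × 3934 m = 9.793×10^7 Pa = 979.3 bar
Total = 175.0 + 111.2 + 24.40 + 679.1 + 979.3 = 1968.9 bar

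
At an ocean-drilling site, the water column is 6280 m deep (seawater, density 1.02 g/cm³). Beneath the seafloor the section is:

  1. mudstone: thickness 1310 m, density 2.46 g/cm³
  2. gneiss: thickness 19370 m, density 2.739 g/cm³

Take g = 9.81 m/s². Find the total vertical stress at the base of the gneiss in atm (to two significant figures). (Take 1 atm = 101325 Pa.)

seawater: 1020 kg/m³ × 9.81 m/s² × 6280 m = 6.284×10^7 Pa = 620.2 atm
mudstone: 2460 kg/m³ × 9.81 m/s² × 1310 m = 3.161×10^7 Pa = 312.0 atm
gneiss: 2739 kg/m³ × 9.81 m/s² × 19370 m = 5.205×10^8 Pa = 5137 atm
Total = 620.2 + 312.0 + 5137 = 6068.8 atm

6100 atm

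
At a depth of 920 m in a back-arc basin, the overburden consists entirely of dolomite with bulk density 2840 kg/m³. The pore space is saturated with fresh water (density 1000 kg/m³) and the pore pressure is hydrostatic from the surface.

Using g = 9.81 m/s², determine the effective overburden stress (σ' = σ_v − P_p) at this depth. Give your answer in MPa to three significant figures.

Overburden (lithostatic) stress σ_v:
dolomite: 2840 kg/m³ × 9.81 m/s² × 920 m = 2.563×10^7 Pa = 25.63 MPa
Pore pressure P_p = 1000 kg/m³ × 9.81 m/s² × 920 m = 9.025×10^6 Pa = 9.025 MPa
Effective stress σ' = σ_v − P_p = 25.63 − 9.025 = 16.606 MPa

16.6 MPa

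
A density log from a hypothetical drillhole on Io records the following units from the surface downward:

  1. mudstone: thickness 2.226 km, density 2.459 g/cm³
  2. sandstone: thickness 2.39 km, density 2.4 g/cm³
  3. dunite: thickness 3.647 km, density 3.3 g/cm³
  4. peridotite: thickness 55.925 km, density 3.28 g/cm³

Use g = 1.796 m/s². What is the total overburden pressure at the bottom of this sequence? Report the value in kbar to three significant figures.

3.71 kbar

mudstone: 2459 kg/m³ × 1.796 m/s² × 2226 m = 9.831×10^6 Pa = 0.09831 kbar
sandstone: 2400 kg/m³ × 1.796 m/s² × 2390 m = 1.030×10^7 Pa = 0.1030 kbar
dunite: 3300 kg/m³ × 1.796 m/s² × 3647 m = 2.162×10^7 Pa = 0.2162 kbar
peridotite: 3280 kg/m³ × 1.796 m/s² × 55925 m = 3.294×10^8 Pa = 3.294 kbar
Total = 0.09831 + 0.1030 + 0.2162 + 3.294 = 3.7120 kbar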